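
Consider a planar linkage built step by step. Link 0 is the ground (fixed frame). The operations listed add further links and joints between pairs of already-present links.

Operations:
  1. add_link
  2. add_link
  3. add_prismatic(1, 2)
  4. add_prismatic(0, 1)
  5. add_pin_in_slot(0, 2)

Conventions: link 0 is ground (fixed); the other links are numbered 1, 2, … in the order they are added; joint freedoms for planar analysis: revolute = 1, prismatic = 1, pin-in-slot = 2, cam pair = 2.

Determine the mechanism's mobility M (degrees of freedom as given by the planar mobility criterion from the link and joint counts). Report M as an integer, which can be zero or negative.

ground; <1,0,0>
#1 <2,0,0>
#2 <3,0,0>
P:1↔2 J1 <3,1,0>
P:0↔1 J1 <3,2,0>
PS:0↔2 J2 <3,2,1>
3×2 − 2×2 − 1×1 = 1

M = 1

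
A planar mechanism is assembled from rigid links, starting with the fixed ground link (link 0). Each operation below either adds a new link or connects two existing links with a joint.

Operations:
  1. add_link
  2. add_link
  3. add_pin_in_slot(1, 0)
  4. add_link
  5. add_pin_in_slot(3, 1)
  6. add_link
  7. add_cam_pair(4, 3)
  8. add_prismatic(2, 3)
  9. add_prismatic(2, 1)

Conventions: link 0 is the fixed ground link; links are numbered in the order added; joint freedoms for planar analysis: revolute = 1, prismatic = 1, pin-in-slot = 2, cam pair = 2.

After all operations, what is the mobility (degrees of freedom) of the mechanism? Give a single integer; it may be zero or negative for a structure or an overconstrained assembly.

(L,J1,J2)=(1,0,0); link0 fixed
link1: (2,0,0)
link2: (3,0,0)
PS 1-0 [J2]: (3,0,1)
link3: (4,0,1)
PS 3-1 [J2]: (4,0,2)
link4: (5,0,2)
C 4-3 [J2]: (5,0,3)
P 2-3 [J1]: (5,1,3)
P 2-1 [J1]: (5,2,3)
Grübler: 3·4 − 2·2 − 3 = 5

M = 5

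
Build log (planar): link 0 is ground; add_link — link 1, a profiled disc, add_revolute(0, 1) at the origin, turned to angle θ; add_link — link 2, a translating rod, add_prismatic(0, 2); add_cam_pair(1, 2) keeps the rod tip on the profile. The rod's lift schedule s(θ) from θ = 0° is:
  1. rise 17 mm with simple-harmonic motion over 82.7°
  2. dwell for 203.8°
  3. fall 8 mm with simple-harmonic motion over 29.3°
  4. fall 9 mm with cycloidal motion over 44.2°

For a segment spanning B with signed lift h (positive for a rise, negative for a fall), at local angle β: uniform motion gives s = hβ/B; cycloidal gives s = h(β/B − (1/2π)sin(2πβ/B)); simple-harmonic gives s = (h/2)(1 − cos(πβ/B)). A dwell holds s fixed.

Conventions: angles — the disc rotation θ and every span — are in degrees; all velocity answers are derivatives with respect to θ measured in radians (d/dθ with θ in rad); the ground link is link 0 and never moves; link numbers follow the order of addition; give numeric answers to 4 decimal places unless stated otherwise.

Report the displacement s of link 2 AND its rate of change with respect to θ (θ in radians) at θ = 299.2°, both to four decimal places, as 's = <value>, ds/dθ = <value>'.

seg 1 [0°–82.7°] simple-harmonic, h=17: full span → s += 17 → s = 17.0000
seg 2 [82.7°–286.5°] dwell: s stays 17.0000
seg 3 [286.5°–315.8°] simple-harmonic, h=-8: θ=299.2° here. β=12.7, B=29.3. -8/2·(1 − cos(π·0.4334)) = -3.1698 → s = 13.8302
velocity in seg [286.5°–315.8°] (simple-harmonic), θ in radians: β = 12.7° = 0.2217 rad, B = 29.3° = 0.5114 rad; ds/dθ = (πh/(2B)) sin(πβ/B) = (π·(-8)/(2·0.5114)) sin(π·0.4334) = -24.038216 mm/rad

s = 13.8302, ds/dθ = -24.0382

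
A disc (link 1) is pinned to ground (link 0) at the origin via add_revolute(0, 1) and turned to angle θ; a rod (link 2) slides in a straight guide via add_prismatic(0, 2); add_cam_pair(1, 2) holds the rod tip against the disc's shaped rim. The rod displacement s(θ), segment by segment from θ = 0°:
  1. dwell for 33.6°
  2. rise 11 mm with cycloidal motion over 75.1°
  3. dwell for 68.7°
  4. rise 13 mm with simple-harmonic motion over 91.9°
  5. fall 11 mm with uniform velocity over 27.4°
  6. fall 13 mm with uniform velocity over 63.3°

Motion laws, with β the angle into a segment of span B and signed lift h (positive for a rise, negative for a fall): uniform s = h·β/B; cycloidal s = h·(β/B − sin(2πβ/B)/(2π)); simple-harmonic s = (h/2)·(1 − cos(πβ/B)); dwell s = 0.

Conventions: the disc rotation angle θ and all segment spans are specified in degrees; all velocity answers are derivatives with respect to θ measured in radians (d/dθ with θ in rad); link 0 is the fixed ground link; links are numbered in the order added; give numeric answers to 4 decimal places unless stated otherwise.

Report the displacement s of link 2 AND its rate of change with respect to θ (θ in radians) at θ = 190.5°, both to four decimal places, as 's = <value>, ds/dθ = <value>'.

segment 1 (0° to 33.6°, dwell): s unchanged at 0.0000
segment 2 (33.6° to 108.7°, cycloidal, h = 11) is passed completely: s = 0.0000 + (11) = 11.0000
segment 3 (108.7° to 177.4°, dwell): s unchanged at 11.0000
θ = 190.5° falls in segment 4 (177.4° to 269.3°, simple-harmonic, h = 13): β = 190.5 − 177.4 = 13.1°, B = 91.9°; Δs = 13/2·(1 − cos(π·0.1425)) = 0.6410; s = 11.0000 + 0.6410 = 11.6410
velocity in seg [177.4°–269.3°] (simple-harmonic), θ in radians: β = 13.1° = 0.2286 rad, B = 91.9° = 1.6040 rad; ds/dθ = (πh/(2B)) sin(πβ/B) = (π·13/(2·1.6040)) sin(π·0.1425) = 5.512668 mm/rad

s = 11.6410, ds/dθ = 5.5127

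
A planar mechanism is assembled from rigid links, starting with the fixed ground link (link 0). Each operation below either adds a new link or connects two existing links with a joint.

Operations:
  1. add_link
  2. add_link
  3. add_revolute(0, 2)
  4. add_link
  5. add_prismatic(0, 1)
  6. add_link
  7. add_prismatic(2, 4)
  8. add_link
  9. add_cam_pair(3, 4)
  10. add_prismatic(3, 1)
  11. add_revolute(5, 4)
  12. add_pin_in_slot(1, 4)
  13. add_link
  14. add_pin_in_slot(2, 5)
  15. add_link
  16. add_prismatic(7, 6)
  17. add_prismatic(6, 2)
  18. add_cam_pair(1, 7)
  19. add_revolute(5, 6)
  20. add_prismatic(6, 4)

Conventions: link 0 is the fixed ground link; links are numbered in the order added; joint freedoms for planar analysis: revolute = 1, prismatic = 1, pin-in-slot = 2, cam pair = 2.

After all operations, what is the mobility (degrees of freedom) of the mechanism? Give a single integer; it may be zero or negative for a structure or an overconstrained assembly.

(L,J1,J2)=(1,0,0); link0 fixed
link1: (2,0,0)
link2: (3,0,0)
R 0-2 [J1]: (3,1,0)
link3: (4,1,0)
P 0-1 [J1]: (4,2,0)
link4: (5,2,0)
P 2-4 [J1]: (5,3,0)
link5: (6,3,0)
C 3-4 [J2]: (6,3,1)
P 3-1 [J1]: (6,4,1)
R 5-4 [J1]: (6,5,1)
PS 1-4 [J2]: (6,5,2)
link6: (7,5,2)
PS 2-5 [J2]: (7,5,3)
link7: (8,5,3)
P 7-6 [J1]: (8,6,3)
P 6-2 [J1]: (8,7,3)
C 1-7 [J2]: (8,7,4)
R 5-6 [J1]: (8,8,4)
P 6-4 [J1]: (8,9,4)
Grübler: 3·7 − 2·9 − 4 = -1

M = -1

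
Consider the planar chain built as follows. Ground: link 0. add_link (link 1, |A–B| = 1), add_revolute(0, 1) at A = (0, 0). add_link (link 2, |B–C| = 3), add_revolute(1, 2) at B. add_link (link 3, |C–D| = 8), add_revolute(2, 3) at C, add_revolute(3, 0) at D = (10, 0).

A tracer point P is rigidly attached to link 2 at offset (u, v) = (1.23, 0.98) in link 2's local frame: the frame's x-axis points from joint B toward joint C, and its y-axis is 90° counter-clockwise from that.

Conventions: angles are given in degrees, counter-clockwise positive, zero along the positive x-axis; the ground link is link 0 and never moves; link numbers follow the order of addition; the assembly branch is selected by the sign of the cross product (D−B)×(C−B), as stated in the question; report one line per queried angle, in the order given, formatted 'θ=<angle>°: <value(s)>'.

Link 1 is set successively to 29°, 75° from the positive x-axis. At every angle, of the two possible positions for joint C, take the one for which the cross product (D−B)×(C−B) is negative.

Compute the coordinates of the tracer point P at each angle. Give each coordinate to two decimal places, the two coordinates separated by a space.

A=(0,0), D=(10.00,0)
θ=29°: B = A + 1.00·(cos29°, sin29°) = (0.8746, 0.4848)
θ=29°: |BD| = 9.1382
θ=29°: circle(B,3.00) ∩ circle(D,8.00): a=1.5598, h=2.5626
θ=29°:   candidates: C₊=(2.5682,2.9611) cross=23.418; C₋=(2.2963,-2.1570) cross=-23.418
θ=29°:   branch - wants cross < 0 → take C=(2.2963,-2.1570) (cross=-23.418)
θ=29°: ex = (C−B)/|BC| = (0.4739,-0.8806); ey = (0.8806,0.4739)
θ=29°: P = B + 1.23·ex + 0.98·ey = (2.3205,-0.1339)
θ=75°: B = A + 1.00·(cos75°, sin75°) = (0.2588, 0.9659)
θ=75°: |BD| = 9.7890
θ=75°: circle(B,3.00) ∩ circle(D,8.00): a=2.0852, h=2.1568
θ=75°:   candidates: C₊=(2.5467,2.9065) cross=21.113; C₋=(2.1210,-1.3862) cross=-21.113
θ=75°:   branch - wants cross < 0 → take C=(2.1210,-1.3862) (cross=-21.113)
θ=75°: ex = (C−B)/|BC| = (0.6207,-0.7840); ey = (0.7840,0.6207)
θ=75°: P = B + 1.23·ex + 0.98·ey = (1.7907,0.6099)

θ=29°: 2.32 -0.13
θ=75°: 1.79 0.61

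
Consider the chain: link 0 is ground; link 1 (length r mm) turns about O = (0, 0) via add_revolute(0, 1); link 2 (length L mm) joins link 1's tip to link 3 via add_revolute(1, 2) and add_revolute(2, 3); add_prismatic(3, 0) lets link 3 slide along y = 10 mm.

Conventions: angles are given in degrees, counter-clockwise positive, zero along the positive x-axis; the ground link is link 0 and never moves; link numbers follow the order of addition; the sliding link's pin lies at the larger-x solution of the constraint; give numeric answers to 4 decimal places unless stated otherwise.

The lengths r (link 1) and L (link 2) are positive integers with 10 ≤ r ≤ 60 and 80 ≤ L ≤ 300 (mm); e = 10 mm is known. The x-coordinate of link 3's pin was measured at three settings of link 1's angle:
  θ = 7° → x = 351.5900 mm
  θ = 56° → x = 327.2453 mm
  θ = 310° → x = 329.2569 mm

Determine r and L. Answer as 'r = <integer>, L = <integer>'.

constraint per measurement: (x − r cos θ)² + (r sin θ − e)² = L²
subtracting the θ₁ and θ₂ equations cancels the r² and L² terms:
r = (x₁² − x₂²) / (2[(x₁cos θ₁ + e sin θ₁) − (x₂cos θ₂ + e sin θ₂)]) = 52.0000 → r = 52
L² = (x₁ − r cos θ₁)² + (r sin θ₁ − e)² = 89999.9766 → L = 300.0000 → L = 300
check at θ₃=310°: x = 329.2569 (printed 329.2569) ✓

r = 52, L = 300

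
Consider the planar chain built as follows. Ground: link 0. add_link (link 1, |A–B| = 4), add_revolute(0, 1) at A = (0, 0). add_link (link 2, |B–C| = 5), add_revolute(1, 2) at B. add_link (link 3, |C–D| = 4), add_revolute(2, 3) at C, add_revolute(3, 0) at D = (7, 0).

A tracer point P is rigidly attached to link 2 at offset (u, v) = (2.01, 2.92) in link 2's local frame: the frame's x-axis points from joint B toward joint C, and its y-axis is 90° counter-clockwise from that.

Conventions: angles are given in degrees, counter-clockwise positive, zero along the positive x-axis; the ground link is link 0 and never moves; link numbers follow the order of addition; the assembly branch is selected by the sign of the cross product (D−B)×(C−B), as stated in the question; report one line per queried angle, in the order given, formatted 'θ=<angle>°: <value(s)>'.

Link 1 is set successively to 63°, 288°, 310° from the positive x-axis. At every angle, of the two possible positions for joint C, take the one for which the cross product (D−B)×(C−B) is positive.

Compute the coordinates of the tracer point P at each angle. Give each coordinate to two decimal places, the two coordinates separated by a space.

A=(0,0), D=(7.00,0)
θ=63°: B = A + 4.00·(cos63°, sin63°) = (1.8160, 3.5640)
θ=63°: |BD| = 6.2910
θ=63°: circle(B,5.00) ∩ circle(D,4.00): a=3.8608, h=3.1771
θ=63°:   candidates: C₊=(6.7974,3.9949) cross=19.987; C₋=(3.1975,-1.2413) cross=-19.987
θ=63°:   branch + wants cross > 0 → take C=(6.7974,3.9949) (cross=19.987)
θ=63°: ex = (C−B)/|BC| = (0.9963,0.0862); ey = (-0.0862,0.9963)
θ=63°: P = B + 2.01·ex + 2.92·ey = (3.5669,6.6464)
θ=288°: B = A + 4.00·(cos288°, sin288°) = (1.2361, -3.8042)
θ=288°: |BD| = 6.9062
θ=288°: circle(B,5.00) ∩ circle(D,4.00): a=4.1047, h=2.8551
θ=288°:   candidates: C₊=(3.0891,0.8397) cross=19.718; C₋=(6.2346,-3.9261) cross=-19.718
θ=288°:   branch + wants cross > 0 → take C=(3.0891,0.8397) (cross=19.718)
θ=288°: ex = (C−B)/|BC| = (0.3706,0.9288); ey = (-0.9288,0.3706)
θ=288°: P = B + 2.01·ex + 2.92·ey = (-0.7311,-0.8552)
θ=310°: B = A + 4.00·(cos310°, sin310°) = (2.5712, -3.0642)
θ=310°: |BD| = 5.3855
θ=310°: circle(B,5.00) ∩ circle(D,4.00): a=3.5283, h=3.5427
θ=310°:   candidates: C₊=(3.4570,1.8567) cross=19.079; C₋=(7.4884,-3.9701) cross=-19.079
θ=310°:   branch + wants cross > 0 → take C=(3.4570,1.8567) (cross=19.079)
θ=310°: ex = (C−B)/|BC| = (0.1772,0.9842); ey = (-0.9842,0.1772)
θ=310°: P = B + 2.01·ex + 2.92·ey = (0.0535,-0.5686)

θ=63°: 3.57 6.65
θ=288°: -0.73 -0.86
θ=310°: 0.05 -0.57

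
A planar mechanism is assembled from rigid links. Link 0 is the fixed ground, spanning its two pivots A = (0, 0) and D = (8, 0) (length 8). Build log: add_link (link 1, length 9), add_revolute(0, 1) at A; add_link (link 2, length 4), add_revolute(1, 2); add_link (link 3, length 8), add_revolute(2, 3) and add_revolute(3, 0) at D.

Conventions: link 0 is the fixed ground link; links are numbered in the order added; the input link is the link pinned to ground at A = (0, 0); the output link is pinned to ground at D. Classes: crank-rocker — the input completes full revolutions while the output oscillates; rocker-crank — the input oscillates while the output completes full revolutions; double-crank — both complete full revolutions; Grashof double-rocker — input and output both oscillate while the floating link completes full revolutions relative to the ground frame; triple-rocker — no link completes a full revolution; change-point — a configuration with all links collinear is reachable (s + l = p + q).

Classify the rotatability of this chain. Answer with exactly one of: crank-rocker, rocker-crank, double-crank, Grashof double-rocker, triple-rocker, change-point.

lengths: ground=8, input=9, coupler=4, output=8
sorted: s=4 (shortest), l=9 (longest), p+q=16
s + l = 13 vs p + q = 16
s + l < p + q (Grashof) with shortest = coupler link → Grashof double-rocker

Grashof double-rocker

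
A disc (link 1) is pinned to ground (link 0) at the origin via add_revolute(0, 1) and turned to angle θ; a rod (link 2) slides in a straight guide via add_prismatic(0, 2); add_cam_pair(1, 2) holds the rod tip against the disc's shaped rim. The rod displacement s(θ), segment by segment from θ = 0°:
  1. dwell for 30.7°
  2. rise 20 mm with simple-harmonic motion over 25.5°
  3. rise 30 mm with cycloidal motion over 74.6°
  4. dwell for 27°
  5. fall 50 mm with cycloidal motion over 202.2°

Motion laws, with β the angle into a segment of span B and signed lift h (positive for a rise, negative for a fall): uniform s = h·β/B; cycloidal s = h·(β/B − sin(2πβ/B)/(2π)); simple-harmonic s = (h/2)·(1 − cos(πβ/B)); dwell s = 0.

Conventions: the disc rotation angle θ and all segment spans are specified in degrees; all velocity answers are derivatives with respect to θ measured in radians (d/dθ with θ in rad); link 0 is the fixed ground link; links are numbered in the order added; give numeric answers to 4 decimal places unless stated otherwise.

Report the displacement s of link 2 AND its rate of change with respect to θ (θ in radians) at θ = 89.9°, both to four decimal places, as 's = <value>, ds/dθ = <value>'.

segment 1 (0° to 30.7°, dwell): s unchanged at 0.0000
segment 2 (30.7° to 56.2°, simple-harmonic, h = 20) is passed completely: s = 0.0000 + (20) = 20.0000
θ = 89.9° falls in segment 3 (56.2° to 130.8°, cycloidal, h = 30): β = 89.9 − 56.2 = 33.7°, B = 74.6°; Δs = 30·(0.4517 − sin(2π·0.4517)/(2π)) = 12.1266; s = 20.0000 + 12.1266 = 32.1266
velocity in seg [56.2°–130.8°] (cycloidal), θ in radians: β = 33.7° = 0.5882 rad, B = 74.6° = 1.3020 rad; ds/dθ = (h/B)(1 − cos(2πβ/B)) = (30/1.3020)(1 − cos(2π·0.4517)) = 45.031325 mm/rad

s = 32.1266, ds/dθ = 45.0313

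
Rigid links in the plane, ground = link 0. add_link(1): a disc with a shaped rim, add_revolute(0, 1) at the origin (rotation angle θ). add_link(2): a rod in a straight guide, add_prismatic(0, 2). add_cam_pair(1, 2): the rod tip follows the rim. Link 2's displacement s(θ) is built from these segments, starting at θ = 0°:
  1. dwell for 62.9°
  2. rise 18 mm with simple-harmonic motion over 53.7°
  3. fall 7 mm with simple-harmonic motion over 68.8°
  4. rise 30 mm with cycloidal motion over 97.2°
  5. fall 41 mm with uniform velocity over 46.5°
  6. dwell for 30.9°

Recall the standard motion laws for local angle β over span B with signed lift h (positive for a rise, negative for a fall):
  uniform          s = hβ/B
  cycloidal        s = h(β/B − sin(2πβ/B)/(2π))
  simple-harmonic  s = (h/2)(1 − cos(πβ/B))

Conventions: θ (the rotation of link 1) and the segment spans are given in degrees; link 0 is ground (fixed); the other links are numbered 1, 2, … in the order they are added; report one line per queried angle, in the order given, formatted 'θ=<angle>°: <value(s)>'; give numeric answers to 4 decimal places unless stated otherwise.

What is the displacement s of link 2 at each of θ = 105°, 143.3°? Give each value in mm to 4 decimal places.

segment 1 (0° to 62.9°, dwell): s unchanged at 0.0000
θ = 105° falls in segment 2 (62.9° to 116.6°, simple-harmonic, h = 18): β = 105 − 62.9 = 42.1°, B = 53.7°; Δs = 18/2·(1 − cos(π·0.7840)) = 16.0059; s = 0.0000 + 16.0059 = 16.0059
segment 2 (62.9° to 116.6°, simple-harmonic, h = 18) is passed completely: s = 0.0000 + (18) = 18.0000
θ = 143.3° falls in segment 3 (116.6° to 185.4°, simple-harmonic, h = -7): β = 143.3 − 116.6 = 26.7°, B = 68.8°; Δs = -7/2·(1 − cos(π·0.3881)) = -2.2946; s = 18.0000 − 2.2946 = 15.7054

θ=105°: 16.0059
θ=143.3°: 15.7054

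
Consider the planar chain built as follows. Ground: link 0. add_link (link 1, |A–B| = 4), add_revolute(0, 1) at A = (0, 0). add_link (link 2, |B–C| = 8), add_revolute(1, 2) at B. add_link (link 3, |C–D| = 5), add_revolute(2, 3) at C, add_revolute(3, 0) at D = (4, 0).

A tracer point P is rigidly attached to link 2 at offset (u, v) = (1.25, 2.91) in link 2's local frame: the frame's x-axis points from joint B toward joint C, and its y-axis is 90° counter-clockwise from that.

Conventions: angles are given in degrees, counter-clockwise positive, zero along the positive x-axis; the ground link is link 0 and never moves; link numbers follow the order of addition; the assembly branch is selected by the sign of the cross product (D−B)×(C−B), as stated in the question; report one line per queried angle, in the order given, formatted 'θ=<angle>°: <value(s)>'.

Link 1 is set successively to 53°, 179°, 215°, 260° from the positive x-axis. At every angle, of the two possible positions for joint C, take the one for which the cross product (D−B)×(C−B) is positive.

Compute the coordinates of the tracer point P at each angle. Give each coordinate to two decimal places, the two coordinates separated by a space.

A=(0,0), D=(4.00,0)
θ=53°: B = A + 4.00·(cos53°, sin53°) = (2.4073, 3.1945)
θ=53°: |BD| = 3.5696
θ=53°: circle(B,8.00) ∩ circle(D,5.00): a=7.2476, h=3.3870
θ=53°:   candidates: C₊=(8.6723,-1.7803) cross=12.090; C₋=(2.6099,-4.8029) cross=-12.090
θ=53°:   branch + wants cross > 0 → take C=(8.6723,-1.7803) (cross=12.090)
θ=53°: ex = (C−B)/|BC| = (0.7831,-0.6219); ey = (0.6219,0.7831)
θ=53°: P = B + 1.25·ex + 2.91·ey = (5.1958,4.6961)
θ=179°: B = A + 4.00·(cos179°, sin179°) = (-3.9994, 0.0698)
θ=179°: |BD| = 7.9997
θ=179°: circle(B,8.00) ∩ circle(D,5.00): a=6.4374, h=4.7497
θ=179°:   candidates: C₊=(2.4793,4.7631) cross=37.996; C₋=(2.3964,-4.7359) cross=-37.996
θ=179°:   branch + wants cross > 0 → take C=(2.4793,4.7631) (cross=37.996)
θ=179°: ex = (C−B)/|BC| = (0.8098,0.5867); ey = (-0.5867,0.8098)
θ=179°: P = B + 1.25·ex + 2.91·ey = (-4.6943,3.1597)
θ=215°: B = A + 4.00·(cos215°, sin215°) = (-3.2766, -2.2943)
θ=215°: |BD| = 7.6297
θ=215°: circle(B,8.00) ∩ circle(D,5.00): a=6.3707, h=4.8389
θ=215°:   candidates: C₊=(1.3441,4.2363) cross=36.919; C₋=(4.2543,-4.9935) cross=-36.919
θ=215°:   branch + wants cross > 0 → take C=(1.3441,4.2363) (cross=36.919)
θ=215°: ex = (C−B)/|BC| = (0.5776,0.8163); ey = (-0.8163,0.5776)
θ=215°: P = B + 1.25·ex + 2.91·ey = (-4.9301,0.4069)
θ=260°: B = A + 4.00·(cos260°, sin260°) = (-0.6946, -3.9392)
θ=260°: |BD| = 6.1284
θ=260°: circle(B,8.00) ∩ circle(D,5.00): a=6.2461, h=4.9986
θ=260°:   candidates: C₊=(0.8772,3.9048) cross=30.633; C₋=(7.3033,-3.7535) cross=-30.633
θ=260°:   branch + wants cross > 0 → take C=(0.8772,3.9048) (cross=30.633)
θ=260°: ex = (C−B)/|BC| = (0.1965,0.9805); ey = (-0.9805,0.1965)
θ=260°: P = B + 1.25·ex + 2.91·ey = (-3.3023,-2.1419)

θ=53°: 5.20 4.70
θ=179°: -4.69 3.16
θ=215°: -4.93 0.41
θ=260°: -3.30 -2.14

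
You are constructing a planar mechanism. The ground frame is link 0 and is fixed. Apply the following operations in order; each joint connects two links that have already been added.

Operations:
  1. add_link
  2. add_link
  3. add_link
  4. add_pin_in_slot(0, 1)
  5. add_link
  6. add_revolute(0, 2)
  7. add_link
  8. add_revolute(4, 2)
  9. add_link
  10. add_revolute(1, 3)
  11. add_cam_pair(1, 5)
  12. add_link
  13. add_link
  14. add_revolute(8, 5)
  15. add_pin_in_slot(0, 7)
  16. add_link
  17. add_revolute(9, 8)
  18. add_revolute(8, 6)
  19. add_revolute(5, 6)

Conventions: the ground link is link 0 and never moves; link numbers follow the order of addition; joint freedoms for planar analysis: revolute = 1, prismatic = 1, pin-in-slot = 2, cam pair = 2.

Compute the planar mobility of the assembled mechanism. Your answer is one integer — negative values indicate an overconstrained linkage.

L=1 J1=0 J2=0
add link → L=2 J1=0 J2=0
add link → L=3 J1=0 J2=0
add link → L=4 J1=0 J2=0
PS@0,1 dof=2 J2 → L=4 J1=0 J2=1
add link → L=5 J1=0 J2=1
R@0,2 dof=1 J1 → L=5 J1=1 J2=1
add link → L=6 J1=1 J2=1
R@4,2 dof=1 J1 → L=6 J1=2 J2=1
add link → L=7 J1=2 J2=1
R@1,3 dof=1 J1 → L=7 J1=3 J2=1
C@1,5 dof=2 J2 → L=7 J1=3 J2=2
add link → L=8 J1=3 J2=2
add link → L=9 J1=3 J2=2
R@8,5 dof=1 J1 → L=9 J1=4 J2=2
PS@0,7 dof=2 J2 → L=9 J1=4 J2=3
add link → L=10 J1=4 J2=3
R@9,8 dof=1 J1 → L=10 J1=5 J2=3
R@8,6 dof=1 J1 → L=10 J1=6 J2=3
R@5,6 dof=1 J1 → L=10 J1=7 J2=3
M=3(L−1)−2J1−J2=3·9−2·7−3=10

M = 10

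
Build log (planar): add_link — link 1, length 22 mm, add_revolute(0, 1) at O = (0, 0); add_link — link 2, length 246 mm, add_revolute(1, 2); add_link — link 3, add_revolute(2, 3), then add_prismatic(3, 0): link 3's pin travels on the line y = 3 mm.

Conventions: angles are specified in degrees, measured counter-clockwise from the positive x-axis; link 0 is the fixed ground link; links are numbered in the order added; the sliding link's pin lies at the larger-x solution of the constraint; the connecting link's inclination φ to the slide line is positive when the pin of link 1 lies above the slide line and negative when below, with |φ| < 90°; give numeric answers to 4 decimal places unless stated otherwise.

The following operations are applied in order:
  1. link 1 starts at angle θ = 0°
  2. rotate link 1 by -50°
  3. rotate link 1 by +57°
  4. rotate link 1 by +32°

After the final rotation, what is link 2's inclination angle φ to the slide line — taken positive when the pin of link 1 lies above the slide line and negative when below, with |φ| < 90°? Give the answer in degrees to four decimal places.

geometry: r = 22 mm, L = 246 mm, e = 3 mm; θ starts at 0°
rotate link 1 by -50°: θ ← 0° -50° = -50°
rotate link 1 by +57°: θ ← -50° +57° = 7°
rotate link 1 by +32°: θ ← 7° +32° = 39°
h = r sin θ − e = 13.845049 − 3 = 10.845049
sin φ = h / L = 10.845049 / 246 = 0.04408556
φ = arcsin(0.04408556) = 2.526736°

2.5267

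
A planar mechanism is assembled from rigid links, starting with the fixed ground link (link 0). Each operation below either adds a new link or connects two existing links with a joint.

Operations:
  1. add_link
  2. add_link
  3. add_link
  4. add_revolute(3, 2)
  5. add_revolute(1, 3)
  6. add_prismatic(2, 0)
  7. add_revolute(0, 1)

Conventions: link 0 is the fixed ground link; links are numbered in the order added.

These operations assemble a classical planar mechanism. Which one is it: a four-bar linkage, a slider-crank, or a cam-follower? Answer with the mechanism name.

links: 4 (incl. ground); joints: 3 revolute, 1 prismatic, 0 higher (cam) pair, forming one closed loop
4 links, 3 revolutes + 1 prismatic in one loop → slider-crank

slider-crank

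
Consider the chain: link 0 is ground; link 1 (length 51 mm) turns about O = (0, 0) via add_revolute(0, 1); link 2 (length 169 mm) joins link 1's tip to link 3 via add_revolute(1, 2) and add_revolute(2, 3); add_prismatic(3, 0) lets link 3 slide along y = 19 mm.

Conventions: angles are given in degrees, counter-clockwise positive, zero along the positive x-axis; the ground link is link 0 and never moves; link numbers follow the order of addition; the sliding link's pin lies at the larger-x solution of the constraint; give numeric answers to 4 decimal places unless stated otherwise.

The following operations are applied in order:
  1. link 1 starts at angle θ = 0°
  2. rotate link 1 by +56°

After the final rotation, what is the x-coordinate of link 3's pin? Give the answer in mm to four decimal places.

geometry: r = 51 mm, L = 169 mm, e = 19 mm; θ starts at 0°
rotate link 1 by +56°: θ ← 0° +56° = 56°
crank pin P = (r cos θ, r sin θ) = (28.518838, 42.280916)
h = r sin θ − e = 42.280916 − 19 = 23.280916
x = r cos θ + √(L² − h²) = 28.518838 + 167.388766 = 195.907604

195.9076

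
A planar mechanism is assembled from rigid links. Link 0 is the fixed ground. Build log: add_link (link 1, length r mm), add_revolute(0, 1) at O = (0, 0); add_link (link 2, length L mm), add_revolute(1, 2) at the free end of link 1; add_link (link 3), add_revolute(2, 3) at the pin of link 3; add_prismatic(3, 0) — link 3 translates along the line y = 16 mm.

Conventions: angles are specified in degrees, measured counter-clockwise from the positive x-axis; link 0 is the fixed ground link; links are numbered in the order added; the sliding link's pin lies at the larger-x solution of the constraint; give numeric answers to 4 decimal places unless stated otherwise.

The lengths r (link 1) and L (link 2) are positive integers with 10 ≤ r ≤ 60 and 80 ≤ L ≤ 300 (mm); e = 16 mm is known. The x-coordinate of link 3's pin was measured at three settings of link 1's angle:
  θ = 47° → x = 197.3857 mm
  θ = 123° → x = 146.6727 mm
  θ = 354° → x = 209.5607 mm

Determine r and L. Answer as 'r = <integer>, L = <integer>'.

constraint per measurement: (x − r cos θ)² + (r sin θ − e)² = L²
subtracting the θ₁ and θ₂ equations cancels the r² and L² terms:
r = (x₁² − x₂²) / (2[(x₁cos θ₁ + e sin θ₁) − (x₂cos θ₂ + e sin θ₂)]) = 41.0000 → r = 41
L² = (x₁ − r cos θ₁)² + (r sin θ₁ − e)² = 28900.0072 → L = 170.0000 → L = 170
check at θ₃=354°: x = 209.5607 (printed 209.5607) ✓

r = 41, L = 170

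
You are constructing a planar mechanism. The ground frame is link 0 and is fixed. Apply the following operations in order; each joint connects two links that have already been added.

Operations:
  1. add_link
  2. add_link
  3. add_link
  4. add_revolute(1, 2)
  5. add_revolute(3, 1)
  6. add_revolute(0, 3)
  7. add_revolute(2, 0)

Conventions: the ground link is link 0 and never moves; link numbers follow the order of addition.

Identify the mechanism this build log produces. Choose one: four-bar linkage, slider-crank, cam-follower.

links: 4 (incl. ground); joints: 4 revolute, 0 prismatic, 0 higher (cam) pair, forming one closed loop
4 links in a single 4R loop → four-bar linkage

four-bar linkage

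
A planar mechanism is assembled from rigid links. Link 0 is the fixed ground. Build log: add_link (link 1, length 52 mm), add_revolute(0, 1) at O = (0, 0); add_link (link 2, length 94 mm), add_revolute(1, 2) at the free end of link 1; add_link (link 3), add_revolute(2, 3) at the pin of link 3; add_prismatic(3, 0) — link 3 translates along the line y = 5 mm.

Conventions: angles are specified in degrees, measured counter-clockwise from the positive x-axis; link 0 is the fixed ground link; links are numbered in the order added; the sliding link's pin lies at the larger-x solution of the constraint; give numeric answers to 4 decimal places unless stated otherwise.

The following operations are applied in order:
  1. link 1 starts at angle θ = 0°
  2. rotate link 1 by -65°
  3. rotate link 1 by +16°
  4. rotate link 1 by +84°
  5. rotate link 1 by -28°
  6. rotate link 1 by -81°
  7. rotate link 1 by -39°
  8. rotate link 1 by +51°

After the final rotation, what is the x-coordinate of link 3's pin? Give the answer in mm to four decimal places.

geometry: r = 52 mm, L = 94 mm, e = 5 mm; θ starts at 0°
rotate link 1 by -65°: θ ← 0° -65° = -65°
rotate link 1 by +16°: θ ← -65° +16° = -49°
rotate link 1 by +84°: θ ← -49° +84° = 35°
rotate link 1 by -28°: θ ← 35° -28° = 7°
rotate link 1 by -81°: θ ← 7° -81° = -74°
rotate link 1 by -39°: θ ← -74° -39° = -113°
rotate link 1 by +51°: θ ← -113° +51° = -62°
crank pin P = (r cos θ, r sin θ) = (24.412521, -45.913275)
h = r sin θ − e = -45.913275 − 5 = -50.913275
x = r cos θ + √(L² − h²) = 24.412521 + 79.017963 = 103.430484

103.4305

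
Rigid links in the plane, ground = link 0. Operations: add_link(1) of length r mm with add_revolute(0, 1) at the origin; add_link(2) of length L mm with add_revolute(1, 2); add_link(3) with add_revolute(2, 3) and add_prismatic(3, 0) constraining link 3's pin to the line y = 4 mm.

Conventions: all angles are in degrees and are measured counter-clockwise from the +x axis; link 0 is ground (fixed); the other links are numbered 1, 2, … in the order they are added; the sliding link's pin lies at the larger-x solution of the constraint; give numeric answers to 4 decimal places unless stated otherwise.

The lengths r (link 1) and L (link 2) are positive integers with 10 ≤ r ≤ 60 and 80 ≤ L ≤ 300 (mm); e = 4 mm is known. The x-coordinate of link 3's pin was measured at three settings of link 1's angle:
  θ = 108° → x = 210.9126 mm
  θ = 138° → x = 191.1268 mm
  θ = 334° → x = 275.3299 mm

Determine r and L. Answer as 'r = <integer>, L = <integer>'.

constraint per measurement: (x − r cos θ)² + (r sin θ − e)² = L²
subtracting the θ₁ and θ₂ equations cancels the r² and L² terms:
r = (x₁² − x₂²) / (2[(x₁cos θ₁ + e sin θ₁) − (x₂cos θ₂ + e sin θ₂)]) = 51.0000 → r = 51
L² = (x₁ − r cos θ₁)² + (r sin θ₁ − e)² = 53361.0027 → L = 231.0000 → L = 231
check at θ₃=334°: x = 275.3299 (printed 275.3299) ✓

r = 51, L = 231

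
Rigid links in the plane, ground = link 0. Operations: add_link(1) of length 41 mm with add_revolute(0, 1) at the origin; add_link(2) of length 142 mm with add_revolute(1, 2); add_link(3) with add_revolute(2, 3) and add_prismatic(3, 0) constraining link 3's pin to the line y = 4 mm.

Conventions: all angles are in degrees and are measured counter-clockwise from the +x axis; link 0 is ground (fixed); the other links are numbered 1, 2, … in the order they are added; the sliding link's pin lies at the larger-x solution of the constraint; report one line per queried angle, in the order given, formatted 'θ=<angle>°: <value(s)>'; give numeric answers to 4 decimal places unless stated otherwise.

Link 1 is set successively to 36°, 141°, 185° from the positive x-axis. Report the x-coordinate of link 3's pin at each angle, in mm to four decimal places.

geometry: r = 41 mm, L = 142 mm, e = 4 mm
θ=36°: crank pin P = (r cos θ, r sin θ) = (33.169697, 24.099195)
θ=36°: h = r sin θ − e = 24.099195 − 4 = 20.099195
θ=36°: x = r cos θ + √(L² − h²) = 33.169697 + 140.570347 = 173.740043
θ=141°: crank pin P = (r cos θ, r sin θ) = (-31.862984, 25.802136)
θ=141°: h = r sin θ − e = 25.802136 − 4 = 21.802136
θ=141°: x = r cos θ + √(L² − h²) = -31.862984 + 140.316310 = 108.453326
θ=185°: crank pin P = (r cos θ, r sin θ) = (-40.843983, -3.573385)
θ=185°: h = r sin θ − e = -3.573385 − 4 = -7.573385
θ=185°: x = r cos θ + √(L² − h²) = -40.843983 + 141.797898 = 100.953915

θ=36°: 173.7400
θ=141°: 108.4533
θ=185°: 100.9539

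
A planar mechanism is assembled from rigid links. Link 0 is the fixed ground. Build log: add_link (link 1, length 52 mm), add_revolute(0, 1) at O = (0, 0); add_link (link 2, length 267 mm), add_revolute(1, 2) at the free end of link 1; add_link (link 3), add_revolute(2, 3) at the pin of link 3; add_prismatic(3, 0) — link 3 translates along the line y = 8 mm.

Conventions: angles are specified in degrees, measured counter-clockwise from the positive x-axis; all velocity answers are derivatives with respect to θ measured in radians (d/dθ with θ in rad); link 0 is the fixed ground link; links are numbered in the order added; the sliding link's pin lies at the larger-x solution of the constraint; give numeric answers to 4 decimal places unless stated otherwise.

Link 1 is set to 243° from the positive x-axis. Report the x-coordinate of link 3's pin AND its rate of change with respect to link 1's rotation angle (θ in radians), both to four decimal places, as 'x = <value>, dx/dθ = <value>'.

geometry: r = 52 mm, L = 267 mm, e = 8 mm
crank pin P = (r cos θ, r sin θ) = (-23.607506, -46.332339)
h = r sin θ − e = -46.332339 − 8 = -54.332339
x = r cos θ + √(L² − h²) = -23.607506 + 261.413460 = 237.805954
dx/dθ = −r sin θ − h·r cos θ/√(L² − h²) (θ in radians; h = -54.332339) = 41.425740

x = 237.8060, dx/dθ = 41.4257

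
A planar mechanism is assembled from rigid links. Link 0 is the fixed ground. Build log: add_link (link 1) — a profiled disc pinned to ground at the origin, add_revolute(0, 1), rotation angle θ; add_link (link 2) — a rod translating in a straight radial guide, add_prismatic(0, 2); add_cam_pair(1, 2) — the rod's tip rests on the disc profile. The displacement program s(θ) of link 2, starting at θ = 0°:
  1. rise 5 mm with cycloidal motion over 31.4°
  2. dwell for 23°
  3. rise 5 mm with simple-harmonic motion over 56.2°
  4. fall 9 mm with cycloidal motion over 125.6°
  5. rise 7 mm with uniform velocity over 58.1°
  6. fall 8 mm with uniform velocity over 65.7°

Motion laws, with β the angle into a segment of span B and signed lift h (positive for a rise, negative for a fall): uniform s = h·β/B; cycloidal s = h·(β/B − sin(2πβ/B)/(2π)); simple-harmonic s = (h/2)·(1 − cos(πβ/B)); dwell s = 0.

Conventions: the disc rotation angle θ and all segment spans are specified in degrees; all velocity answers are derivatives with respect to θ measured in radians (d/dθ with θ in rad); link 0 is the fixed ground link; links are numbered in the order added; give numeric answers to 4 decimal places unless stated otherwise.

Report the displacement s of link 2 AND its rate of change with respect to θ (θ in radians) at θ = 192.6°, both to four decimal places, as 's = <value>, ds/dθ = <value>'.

seg 1 [0°–31.4°] cycloidal, h=5: full span → s += 5 → s = 5.0000
seg 2 [31.4°–54.4°] dwell: s stays 5.0000
seg 3 [54.4°–110.6°] simple-harmonic, h=5: full span → s += 5 → s = 10.0000
seg 4 [110.6°–236.2°] cycloidal, h=-9: θ=192.6° here. β=82, B=125.6. -9·(0.6529 − sin(2π·0.6529)/(2π)) = -7.0496 → s = 2.9504
velocity in seg [110.6°–236.2°] (cycloidal), θ in radians: β = 82° = 1.4312 rad, B = 125.6° = 2.1921 rad; ds/dθ = (h/B)(1 − cos(2πβ/B)) = ((-9)/2.1921)(1 − cos(2π·0.6529)) = -6.458589 mm/rad

s = 2.9504, ds/dθ = -6.4586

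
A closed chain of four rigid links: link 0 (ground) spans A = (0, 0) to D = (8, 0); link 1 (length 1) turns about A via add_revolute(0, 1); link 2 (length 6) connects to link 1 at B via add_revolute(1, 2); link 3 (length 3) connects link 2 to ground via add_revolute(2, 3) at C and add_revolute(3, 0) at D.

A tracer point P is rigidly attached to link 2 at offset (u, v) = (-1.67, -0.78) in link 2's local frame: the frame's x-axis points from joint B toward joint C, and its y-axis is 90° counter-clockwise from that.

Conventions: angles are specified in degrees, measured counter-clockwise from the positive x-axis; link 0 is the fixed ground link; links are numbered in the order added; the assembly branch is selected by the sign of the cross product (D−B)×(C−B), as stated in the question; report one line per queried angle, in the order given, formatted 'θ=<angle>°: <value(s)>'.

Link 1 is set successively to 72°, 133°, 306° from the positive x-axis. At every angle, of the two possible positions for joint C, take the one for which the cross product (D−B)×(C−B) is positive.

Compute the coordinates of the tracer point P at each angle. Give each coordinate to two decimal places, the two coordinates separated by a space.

A=(0,0), D=(8.00,0)
θ=72°: B = A + 1.00·(cos72°, sin72°) = (0.3090, 0.9511)
θ=72°: |BD| = 7.7496
θ=72°: circle(B,6.00) ∩ circle(D,3.00): a=5.6168, h=2.1098
θ=72°:   candidates: C₊=(6.1423,2.3556) cross=16.350; C₋=(5.6244,-1.8321) cross=-16.350
θ=72°:   branch + wants cross > 0 → take C=(6.1423,2.3556) (cross=16.350)
θ=72°: ex = (C−B)/|BC| = (0.9722,0.2341); ey = (-0.2341,0.9722)
θ=72°: P = B + -1.67·ex + -0.78·ey = (-1.1320,-0.1982)
θ=133°: B = A + 1.00·(cos133°, sin133°) = (-0.6820, 0.7314)
θ=133°: |BD| = 8.7127
θ=133°: circle(B,6.00) ∩ circle(D,3.00): a=5.9058, h=1.0589
θ=133°:   candidates: C₊=(5.2919,1.2907) cross=9.226; C₋=(5.1141,-0.8195) cross=-9.226
θ=133°:   branch + wants cross > 0 → take C=(5.2919,1.2907) (cross=9.226)
θ=133°: ex = (C−B)/|BC| = (0.9956,0.0932); ey = (-0.0932,0.9956)
θ=133°: P = B + -1.67·ex + -0.78·ey = (-2.2720,-0.2009)
θ=306°: B = A + 1.00·(cos306°, sin306°) = (0.5878, -0.8090)
θ=306°: |BD| = 7.4562
θ=306°: circle(B,6.00) ∩ circle(D,3.00): a=5.5387, h=2.3072
θ=306°:   candidates: C₊=(5.8434,2.0855) cross=17.203; C₋=(6.3441,-2.5016) cross=-17.203
θ=306°:   branch + wants cross > 0 → take C=(5.8434,2.0855) (cross=17.203)
θ=306°: ex = (C−B)/|BC| = (0.8759,0.4824); ey = (-0.4824,0.8759)
θ=306°: P = B + -1.67·ex + -0.78·ey = (-0.4988,-2.2979)

θ=72°: -1.13 -0.20
θ=133°: -2.27 -0.20
θ=306°: -0.50 -2.30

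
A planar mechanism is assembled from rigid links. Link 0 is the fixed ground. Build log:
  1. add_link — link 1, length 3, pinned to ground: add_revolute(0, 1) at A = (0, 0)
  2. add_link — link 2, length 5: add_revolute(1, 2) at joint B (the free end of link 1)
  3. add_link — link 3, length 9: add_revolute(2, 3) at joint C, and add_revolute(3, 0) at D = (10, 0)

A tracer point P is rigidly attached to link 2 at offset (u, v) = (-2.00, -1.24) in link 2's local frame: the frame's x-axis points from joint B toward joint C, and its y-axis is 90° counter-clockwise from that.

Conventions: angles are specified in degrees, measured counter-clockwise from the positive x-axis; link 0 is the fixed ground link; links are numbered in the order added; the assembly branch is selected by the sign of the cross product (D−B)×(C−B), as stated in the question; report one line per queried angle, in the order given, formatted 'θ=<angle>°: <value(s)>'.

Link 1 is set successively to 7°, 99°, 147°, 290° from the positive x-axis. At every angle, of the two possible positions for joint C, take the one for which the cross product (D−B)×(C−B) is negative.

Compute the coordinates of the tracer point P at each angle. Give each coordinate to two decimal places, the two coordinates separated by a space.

A=(0,0), D=(10.00,0)
θ=7°: B = A + 3.00·(cos7°, sin7°) = (2.9776, 0.3656)
θ=7°: |BD| = 7.0319
θ=7°: circle(B,5.00) ∩ circle(D,9.00): a=-0.4659, h=4.9782
θ=7°:   candidates: C₊=(2.7712,5.3613) cross=35.006; C₋=(2.2535,-4.5817) cross=-35.006
θ=7°:   branch - wants cross < 0 → take C=(2.2535,-4.5817) (cross=-35.006)
θ=7°: ex = (C−B)/|BC| = (-0.1448,-0.9895); ey = (0.9895,-0.1448)
θ=7°: P = B + -2.00·ex + -1.24·ey = (2.0404,2.5241)
θ=99°: B = A + 3.00·(cos99°, sin99°) = (-0.4693, 2.9631)
θ=99°: |BD| = 10.8805
θ=99°: circle(B,5.00) ∩ circle(D,9.00): a=2.8669, h=4.0965
θ=99°:   candidates: C₊=(3.4048,6.1240) cross=44.572; C₋=(1.1736,-1.7593) cross=-44.572
θ=99°:   branch - wants cross < 0 → take C=(1.1736,-1.7593) (cross=-44.572)
θ=99°: ex = (C−B)/|BC| = (0.3286,-0.9445); ey = (0.9445,0.3286)
θ=99°: P = B + -2.00·ex + -1.24·ey = (-2.2976,4.4446)
θ=147°: B = A + 3.00·(cos147°, sin147°) = (-2.5160, 1.6339)
θ=147°: |BD| = 12.6222
θ=147°: circle(B,5.00) ∩ circle(D,9.00): a=4.0928, h=2.8721
θ=147°:   candidates: C₊=(1.9141,3.9521) cross=36.252; C₋=(1.1706,-1.7438) cross=-36.252
θ=147°:   branch - wants cross < 0 → take C=(1.1706,-1.7438) (cross=-36.252)
θ=147°: ex = (C−B)/|BC| = (0.7373,-0.6756); ey = (0.6756,0.7373)
θ=147°: P = B + -2.00·ex + -1.24·ey = (-4.8283,2.0707)
θ=290°: B = A + 3.00·(cos290°, sin290°) = (1.0261, -2.8191)
θ=290°: |BD| = 9.4063
θ=290°: circle(B,5.00) ∩ circle(D,9.00): a=1.7264, h=4.6925
θ=290°:   candidates: C₊=(1.2668,2.1751) cross=44.139; C₋=(4.0795,-6.7785) cross=-44.139
θ=290°:   branch - wants cross < 0 → take C=(4.0795,-6.7785) (cross=-44.139)
θ=290°: ex = (C−B)/|BC| = (0.6107,-0.7919); ey = (0.7919,0.6107)
θ=290°: P = B + -2.00·ex + -1.24·ey = (-1.1772,-1.9926)

θ=7°: 2.04 2.52
θ=99°: -2.30 4.44
θ=147°: -4.83 2.07
θ=290°: -1.18 -1.99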